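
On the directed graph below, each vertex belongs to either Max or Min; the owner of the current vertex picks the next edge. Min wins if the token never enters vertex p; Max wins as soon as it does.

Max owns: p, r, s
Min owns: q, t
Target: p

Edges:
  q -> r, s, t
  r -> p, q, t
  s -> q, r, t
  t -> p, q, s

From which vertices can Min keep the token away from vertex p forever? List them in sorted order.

q, t

A0 = {p}
A1: add {r} — r (Max) has r→p.
A2: add {s} — s (Max) has s→r.
A3 = A2; e.g. q (Min) can still go to t. Fixed point.
Max's attractor = {p, r, s}; Min avoids the target exactly from the complement.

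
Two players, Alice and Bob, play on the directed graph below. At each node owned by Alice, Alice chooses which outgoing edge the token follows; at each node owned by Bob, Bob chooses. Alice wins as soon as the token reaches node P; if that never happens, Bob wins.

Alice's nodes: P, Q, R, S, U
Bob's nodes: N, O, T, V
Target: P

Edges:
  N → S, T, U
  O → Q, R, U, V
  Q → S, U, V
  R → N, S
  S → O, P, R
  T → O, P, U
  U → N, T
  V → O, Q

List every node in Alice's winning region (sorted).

A0 = {P}
A1: add {S} — S (Alice) has S→P.
A2: add {Q, R} — Q (Alice) has Q→S; R (Alice) has R→S.
A3 = A2; e.g. N (Bob) can still go to T. Fixed point.
Alice's winning region = {P, Q, R, S}.

P, Q, R, S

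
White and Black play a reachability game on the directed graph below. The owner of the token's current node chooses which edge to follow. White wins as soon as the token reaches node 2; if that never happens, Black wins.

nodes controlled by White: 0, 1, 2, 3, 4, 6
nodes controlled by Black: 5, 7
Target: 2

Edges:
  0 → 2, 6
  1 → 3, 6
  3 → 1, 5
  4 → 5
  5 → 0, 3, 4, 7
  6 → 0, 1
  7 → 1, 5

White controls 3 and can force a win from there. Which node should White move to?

1

A0 = {2}
A1: add {0} — 0 (White) has 0→2.
A2: add {6} — 6 (White) has 6→0.
A3: add {1} — 1 (White) has 1→6.
A4: add {3} — 3 (White) has 3→1.
A5 = A4; e.g. 4 (White) has no edge into A4. Fixed point.
From 3, successor 1 is in the attractor (rank 3); the other successor 5 is not.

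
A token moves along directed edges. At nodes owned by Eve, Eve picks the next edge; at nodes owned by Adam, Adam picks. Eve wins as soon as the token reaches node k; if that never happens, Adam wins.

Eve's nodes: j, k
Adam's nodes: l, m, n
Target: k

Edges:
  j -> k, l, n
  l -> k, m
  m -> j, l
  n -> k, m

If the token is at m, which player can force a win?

A0 = {k}
A1: add {j} — j (Eve) has j→k.
A2 = A1; e.g. l (Adam) can still go to m. Fixed point.
m never enters the attractor, so Adam can avoid the target forever.

Adam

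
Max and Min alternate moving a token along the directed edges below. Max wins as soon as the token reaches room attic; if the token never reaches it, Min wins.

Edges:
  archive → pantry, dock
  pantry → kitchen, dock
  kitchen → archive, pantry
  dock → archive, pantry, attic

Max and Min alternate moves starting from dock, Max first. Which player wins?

Max

Track states (vertex, player-to-move).
A0 = {(attic,Max), (attic,Min)}
A1: add {(dock,Max)}.
(dock,Max) ∈ A1 ⇒ Max forces the target.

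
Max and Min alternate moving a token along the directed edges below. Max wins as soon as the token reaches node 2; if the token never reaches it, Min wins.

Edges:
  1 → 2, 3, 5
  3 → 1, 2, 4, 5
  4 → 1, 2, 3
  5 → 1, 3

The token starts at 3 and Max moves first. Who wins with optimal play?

Track states (vertex, player-to-move).
A0 = {(2,Max), (2,Min)}
A1: add {(1,Max), (3,Max), (4,Max)}.
(3,Max) ∈ A1 ⇒ Max forces the target.

Max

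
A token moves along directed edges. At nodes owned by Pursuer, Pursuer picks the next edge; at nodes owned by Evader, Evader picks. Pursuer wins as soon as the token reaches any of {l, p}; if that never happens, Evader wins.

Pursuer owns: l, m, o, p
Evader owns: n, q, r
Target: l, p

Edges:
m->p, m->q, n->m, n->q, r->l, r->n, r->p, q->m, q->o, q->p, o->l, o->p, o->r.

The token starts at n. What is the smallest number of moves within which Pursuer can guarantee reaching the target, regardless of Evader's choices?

A0 = {l, p}
A1: add {m, o} — m (Pursuer) has m→p; o (Pursuer) has o→l.
A2: add {q} — q (Evader): all of {m, o, p} already in.
A3: add {n} — n (Evader): all of {m, q} already in.
n enters the attractor at level 3, so Pursuer can force the target in 3 moves from there.

3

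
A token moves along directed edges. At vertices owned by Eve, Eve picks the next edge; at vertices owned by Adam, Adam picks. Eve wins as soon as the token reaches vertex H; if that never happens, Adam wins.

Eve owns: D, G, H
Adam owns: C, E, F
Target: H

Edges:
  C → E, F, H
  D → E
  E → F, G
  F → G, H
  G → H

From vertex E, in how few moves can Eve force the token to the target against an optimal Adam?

A0 = {H}
A1: add {G} — G (Eve) has G→H.
A2: add {F} — F (Adam): all of {G, H} already in.
A3: add {E} — E (Adam): all of {F, G} already in.
E enters the attractor at level 3, so Eve can force the target in 3 moves from there.

3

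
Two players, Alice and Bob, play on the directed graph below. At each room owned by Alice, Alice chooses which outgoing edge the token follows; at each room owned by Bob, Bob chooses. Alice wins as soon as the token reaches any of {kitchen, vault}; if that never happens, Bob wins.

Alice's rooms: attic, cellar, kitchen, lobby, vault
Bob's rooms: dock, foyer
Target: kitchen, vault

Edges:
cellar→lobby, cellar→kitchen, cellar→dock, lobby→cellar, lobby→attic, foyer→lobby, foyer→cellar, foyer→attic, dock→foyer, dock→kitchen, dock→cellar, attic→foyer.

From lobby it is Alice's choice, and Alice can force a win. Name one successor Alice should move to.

A0 = {kitchen, vault}
A1: add {cellar} — cellar (Alice) has cellar→kitchen.
A2: add {lobby} — lobby (Alice) has lobby→cellar.
A3 = A2; e.g. foyer (Bob) can still go to attic. Fixed point.
From lobby, successor cellar is in the attractor (rank 1); the other successor attic is not.

cellar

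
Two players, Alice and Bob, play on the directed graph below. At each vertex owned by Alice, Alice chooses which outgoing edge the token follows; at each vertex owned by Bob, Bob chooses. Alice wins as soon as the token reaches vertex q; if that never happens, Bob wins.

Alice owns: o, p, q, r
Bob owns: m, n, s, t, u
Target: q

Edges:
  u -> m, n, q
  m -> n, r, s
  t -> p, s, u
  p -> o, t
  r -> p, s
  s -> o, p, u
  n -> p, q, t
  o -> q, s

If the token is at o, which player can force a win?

A0 = {q}
A1: add {o} — o (Alice) has o→q.
o ∈ A1, so Alice can force the target.

Alice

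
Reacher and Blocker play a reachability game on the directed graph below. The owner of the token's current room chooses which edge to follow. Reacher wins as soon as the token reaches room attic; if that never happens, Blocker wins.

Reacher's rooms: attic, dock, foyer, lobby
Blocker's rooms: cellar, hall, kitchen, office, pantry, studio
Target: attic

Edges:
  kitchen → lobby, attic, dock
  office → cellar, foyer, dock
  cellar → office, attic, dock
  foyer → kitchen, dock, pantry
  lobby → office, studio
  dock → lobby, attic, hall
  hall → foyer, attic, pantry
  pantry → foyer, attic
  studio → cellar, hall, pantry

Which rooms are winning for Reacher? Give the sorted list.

A0 = {attic}
A1: add {dock} — dock (Reacher) has dock→attic.
A2: add {foyer} — foyer (Reacher) has foyer→dock.
A3: add {pantry} — pantry (Blocker): all of {foyer, attic} already in.
A4: add {hall} — hall (Blocker): all of {foyer, attic, pantry} already in.
A5 = A4; e.g. kitchen (Blocker) can still go to lobby. Fixed point.
Reacher's winning region = {attic, dock, foyer, hall, pantry}.

attic, dock, foyer, hall, pantry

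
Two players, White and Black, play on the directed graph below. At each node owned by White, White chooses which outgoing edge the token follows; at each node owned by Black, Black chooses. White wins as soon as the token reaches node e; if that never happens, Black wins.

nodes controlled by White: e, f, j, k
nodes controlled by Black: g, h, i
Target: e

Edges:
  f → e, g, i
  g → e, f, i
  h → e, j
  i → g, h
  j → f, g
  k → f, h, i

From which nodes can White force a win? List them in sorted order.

e, f, h, j, k

A0 = {e}
A1: add {f} — f (White) has f→e.
A2: add {j, k} — j (White) has j→f; k (White) has k→f.
A3: add {h} — h (Black): all of {e, j} already in.
A4 = A3; e.g. g (Black) can still go to i. Fixed point.
White's winning region = {e, f, h, j, k}.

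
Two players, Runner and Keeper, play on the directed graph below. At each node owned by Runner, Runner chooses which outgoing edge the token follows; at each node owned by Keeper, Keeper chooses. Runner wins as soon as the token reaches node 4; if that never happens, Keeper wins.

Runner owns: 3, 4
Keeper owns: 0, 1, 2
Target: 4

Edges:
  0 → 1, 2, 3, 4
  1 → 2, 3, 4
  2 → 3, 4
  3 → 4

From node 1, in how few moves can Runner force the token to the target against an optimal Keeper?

3

A0 = {4}
A1: add {3} — 3 (Runner) has 3→4.
A2: add {2} — 2 (Keeper): all of {3, 4} already in.
A3: add {1} — 1 (Keeper): all of {2, 3, 4} already in.
1 enters the attractor at level 3, so Runner can force the target in 3 moves from there.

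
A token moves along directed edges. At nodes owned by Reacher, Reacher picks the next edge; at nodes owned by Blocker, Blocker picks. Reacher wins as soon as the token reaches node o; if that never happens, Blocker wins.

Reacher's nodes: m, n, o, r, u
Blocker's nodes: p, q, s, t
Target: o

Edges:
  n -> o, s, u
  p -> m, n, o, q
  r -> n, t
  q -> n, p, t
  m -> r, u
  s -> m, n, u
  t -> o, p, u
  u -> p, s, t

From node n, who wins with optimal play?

A0 = {o}
A1: add {n} — n (Reacher) has n→o.
n ∈ A1, so Reacher can force the target.

Reacher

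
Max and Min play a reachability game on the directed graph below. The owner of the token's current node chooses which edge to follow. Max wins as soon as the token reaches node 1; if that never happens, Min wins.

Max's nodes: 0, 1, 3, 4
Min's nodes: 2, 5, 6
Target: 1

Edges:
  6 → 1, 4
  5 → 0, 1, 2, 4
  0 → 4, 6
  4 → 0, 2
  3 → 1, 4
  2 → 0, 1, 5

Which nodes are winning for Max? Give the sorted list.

A0 = {1}
A1: add {3} — 3 (Max) has 3→1.
A2 = A1; e.g. 0 (Max) has no edge into A1. Fixed point.
Max's winning region = {1, 3}.

1, 3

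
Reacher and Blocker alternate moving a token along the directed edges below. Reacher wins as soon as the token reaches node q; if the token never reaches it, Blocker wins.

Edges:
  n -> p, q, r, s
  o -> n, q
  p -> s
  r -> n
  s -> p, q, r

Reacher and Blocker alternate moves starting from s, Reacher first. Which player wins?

Track states (vertex, player-to-move).
A0 = {(q,Reacher), (q,Blocker)}
A1: add {(n,Reacher), (o,Reacher), (s,Reacher)}.
(s,Reacher) ∈ A1 ⇒ Reacher forces the target.

Reacher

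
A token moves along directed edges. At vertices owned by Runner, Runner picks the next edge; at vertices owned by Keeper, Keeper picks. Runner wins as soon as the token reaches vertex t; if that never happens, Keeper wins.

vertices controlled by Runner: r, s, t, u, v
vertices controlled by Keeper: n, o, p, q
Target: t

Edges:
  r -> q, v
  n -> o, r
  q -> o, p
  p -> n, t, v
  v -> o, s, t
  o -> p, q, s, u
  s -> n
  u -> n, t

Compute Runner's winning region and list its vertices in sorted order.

A0 = {t}
A1: add {u, v} — u (Runner) has u→t; v (Runner) has v→t.
A2: add {r} — r (Runner) has r→v.
A3 = A2; e.g. n (Keeper) can still go to o. Fixed point.
Runner's winning region = {r, t, u, v}.

r, t, u, v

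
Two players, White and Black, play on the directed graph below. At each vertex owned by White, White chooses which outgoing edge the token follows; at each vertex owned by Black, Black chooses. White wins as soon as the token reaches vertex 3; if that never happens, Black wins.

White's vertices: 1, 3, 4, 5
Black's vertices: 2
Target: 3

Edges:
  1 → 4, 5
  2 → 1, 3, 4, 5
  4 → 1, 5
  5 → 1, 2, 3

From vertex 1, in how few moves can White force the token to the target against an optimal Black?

A0 = {3}
A1: add {5} — 5 (White) has 5→3.
A2: add {1, 4} — 1 (White) has 1→5; 4 (White) has 4→5.
1 enters the attractor at level 2, so White can force the target in 2 moves from there.

2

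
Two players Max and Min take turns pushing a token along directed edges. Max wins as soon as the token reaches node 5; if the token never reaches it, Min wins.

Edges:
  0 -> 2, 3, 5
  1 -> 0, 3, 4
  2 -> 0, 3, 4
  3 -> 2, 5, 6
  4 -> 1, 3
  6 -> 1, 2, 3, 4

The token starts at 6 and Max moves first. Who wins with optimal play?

Min

Track states (vertex, player-to-move).
A0 = {(5,Max), (5,Min)}
A1: add {(0,Max), (3,Max)}.
A2 = A1; e.g. (0,Min) stays out. (6,Max) never enters ⇒ Min avoids the target.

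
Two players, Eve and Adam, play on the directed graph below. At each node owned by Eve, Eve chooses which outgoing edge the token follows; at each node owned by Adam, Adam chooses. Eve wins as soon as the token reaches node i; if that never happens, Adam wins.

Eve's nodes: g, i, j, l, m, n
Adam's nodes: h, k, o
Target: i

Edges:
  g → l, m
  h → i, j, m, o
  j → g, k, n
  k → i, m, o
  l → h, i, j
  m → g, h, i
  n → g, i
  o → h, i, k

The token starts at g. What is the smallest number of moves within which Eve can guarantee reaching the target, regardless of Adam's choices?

2

A0 = {i}
A1: add {l, m, n} — l (Eve) has l→i; m (Eve) has m→i; n (Eve) has n→i.
A2: add {g, j} — g (Eve) has g→l; j (Eve) has j→n.
A3 = A2; e.g. h (Adam) can still go to o. Fixed point.
g enters the attractor at level 2, so Eve can force the target in 2 moves from there.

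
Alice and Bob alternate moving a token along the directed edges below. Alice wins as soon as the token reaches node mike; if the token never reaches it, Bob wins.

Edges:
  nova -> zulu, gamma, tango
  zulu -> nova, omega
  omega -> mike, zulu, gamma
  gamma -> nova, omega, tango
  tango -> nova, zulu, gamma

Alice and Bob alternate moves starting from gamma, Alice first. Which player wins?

Track states (vertex, player-to-move).
A0 = {(mike,Alice), (mike,Bob)}
A1: add {(omega,Alice)}.
A2 = A1; e.g. (nova,Alice) stays out. (gamma,Alice) never enters ⇒ Bob avoids the target.

Bob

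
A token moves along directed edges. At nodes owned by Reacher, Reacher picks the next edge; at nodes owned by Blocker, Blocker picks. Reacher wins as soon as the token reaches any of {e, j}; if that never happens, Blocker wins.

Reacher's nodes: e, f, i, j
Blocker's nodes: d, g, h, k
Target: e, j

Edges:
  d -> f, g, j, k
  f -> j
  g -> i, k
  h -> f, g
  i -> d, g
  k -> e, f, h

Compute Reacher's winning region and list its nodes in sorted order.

e, f, j

A0 = {e, j}
A1: add {f} — f (Reacher) has f→j.
A2 = A1; e.g. d (Blocker) can still go to g. Fixed point.
Reacher's winning region = {e, f, j}.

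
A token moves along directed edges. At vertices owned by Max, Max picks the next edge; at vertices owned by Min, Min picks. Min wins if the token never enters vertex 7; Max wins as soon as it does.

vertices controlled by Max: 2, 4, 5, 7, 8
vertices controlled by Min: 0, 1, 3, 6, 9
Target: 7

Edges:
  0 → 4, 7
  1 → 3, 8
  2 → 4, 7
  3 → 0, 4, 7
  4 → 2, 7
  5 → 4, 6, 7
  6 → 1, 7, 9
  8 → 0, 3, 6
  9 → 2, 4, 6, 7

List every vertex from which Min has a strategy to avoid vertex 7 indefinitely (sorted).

6, 9

A0 = {7}
A1: add {2, 4, 5} — 2 (Max) has 2→7; 4 (Max) has 4→7; 5 (Max) has 5→7.
A2: add {0} — 0 (Min): all of {4, 7} already in.
A3: add {3, 8} — 3 (Min): all of {0, 4, 7} already in; 8 (Max) has 8→0.
A4: add {1} — 1 (Min): all of {3, 8} already in.
A5 = A4; e.g. 6 (Min) can still go to 9. Fixed point.
Max's attractor = {0, 1, 2, 3, 4, 5, 7, 8}; Min avoids the target exactly from the complement.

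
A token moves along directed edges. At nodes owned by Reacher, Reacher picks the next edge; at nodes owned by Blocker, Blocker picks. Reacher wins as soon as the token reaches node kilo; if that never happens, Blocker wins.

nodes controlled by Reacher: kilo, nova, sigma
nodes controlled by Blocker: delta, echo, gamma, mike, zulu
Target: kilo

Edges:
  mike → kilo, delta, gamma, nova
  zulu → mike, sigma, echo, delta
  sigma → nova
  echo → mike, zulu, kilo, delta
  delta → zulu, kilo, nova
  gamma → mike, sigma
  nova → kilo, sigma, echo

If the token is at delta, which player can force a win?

Blocker

A0 = {kilo}
A1: add {nova} — nova (Reacher) has nova→kilo.
A2: add {sigma} — sigma (Reacher) has sigma→nova.
A3 = A2; e.g. mike (Blocker) can still go to delta. Fixed point.
delta never enters the attractor, so Blocker can avoid the target forever.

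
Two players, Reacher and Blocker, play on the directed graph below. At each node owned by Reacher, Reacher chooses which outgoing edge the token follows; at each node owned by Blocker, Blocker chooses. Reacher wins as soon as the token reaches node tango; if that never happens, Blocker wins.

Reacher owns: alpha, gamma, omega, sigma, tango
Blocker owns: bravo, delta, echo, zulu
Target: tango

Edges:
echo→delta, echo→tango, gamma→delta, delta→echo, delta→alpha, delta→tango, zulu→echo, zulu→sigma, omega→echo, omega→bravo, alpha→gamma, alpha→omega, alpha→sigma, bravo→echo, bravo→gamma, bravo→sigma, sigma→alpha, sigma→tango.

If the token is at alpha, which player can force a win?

A0 = {tango}
A1: add {sigma} — sigma (Reacher) has sigma→tango.
A2: add {alpha} — alpha (Reacher) has alpha→sigma.
A3 = A2; e.g. echo (Blocker) can still go to delta. Fixed point.
alpha ∈ A2, so Reacher can force the target.

Reacher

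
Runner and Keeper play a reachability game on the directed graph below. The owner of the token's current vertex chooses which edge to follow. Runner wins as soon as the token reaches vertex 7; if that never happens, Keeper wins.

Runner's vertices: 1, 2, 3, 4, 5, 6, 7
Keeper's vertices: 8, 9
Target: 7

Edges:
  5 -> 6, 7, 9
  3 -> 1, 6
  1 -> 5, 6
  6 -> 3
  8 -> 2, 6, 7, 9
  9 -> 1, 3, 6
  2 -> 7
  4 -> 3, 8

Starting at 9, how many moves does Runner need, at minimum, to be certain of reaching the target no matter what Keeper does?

A0 = {7}
A1: add {2, 5} — 2 (Runner) has 2→7; 5 (Runner) has 5→7.
A2: add {1} — 1 (Runner) has 1→5.
A3: add {3} — 3 (Runner) has 3→1.
A4: add {4, 6} — 4 (Runner) has 4→3; 6 (Runner) has 6→3.
A5: add {9} — 9 (Keeper): all of {1, 3, 6} already in.
9 enters the attractor at level 5, so Runner can force the target in 5 moves from there.

5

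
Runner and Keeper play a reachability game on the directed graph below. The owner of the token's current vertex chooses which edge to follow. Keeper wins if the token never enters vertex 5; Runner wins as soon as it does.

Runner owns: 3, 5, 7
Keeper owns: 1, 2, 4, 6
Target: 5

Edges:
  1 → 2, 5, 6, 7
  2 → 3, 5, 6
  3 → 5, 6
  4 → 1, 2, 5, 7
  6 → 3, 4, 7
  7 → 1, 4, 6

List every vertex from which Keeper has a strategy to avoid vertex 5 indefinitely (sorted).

A0 = {5}
A1: add {3} — 3 (Runner) has 3→5.
A2 = A1; e.g. 1 (Keeper) can still go to 2. Fixed point.
Runner's attractor = {3, 5}; Keeper avoids the target exactly from the complement.

1, 2, 4, 6, 7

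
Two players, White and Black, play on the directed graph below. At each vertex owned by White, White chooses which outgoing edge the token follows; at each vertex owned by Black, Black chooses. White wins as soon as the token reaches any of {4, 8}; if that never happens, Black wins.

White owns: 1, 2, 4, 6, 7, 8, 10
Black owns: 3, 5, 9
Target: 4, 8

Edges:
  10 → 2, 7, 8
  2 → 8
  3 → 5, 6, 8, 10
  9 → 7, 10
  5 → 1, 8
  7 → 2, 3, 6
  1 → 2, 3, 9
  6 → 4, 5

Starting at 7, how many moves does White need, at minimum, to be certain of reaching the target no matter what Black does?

2

A0 = {4, 8}
A1: add {2, 6, 10} — 2 (White) has 2→8; 6 (White) has 6→4; 10 (White) has 10→8.
A2: add {1, 7} — 1 (White) has 1→2; 7 (White) has 7→2.
7 enters the attractor at level 2, so White can force the target in 2 moves from there.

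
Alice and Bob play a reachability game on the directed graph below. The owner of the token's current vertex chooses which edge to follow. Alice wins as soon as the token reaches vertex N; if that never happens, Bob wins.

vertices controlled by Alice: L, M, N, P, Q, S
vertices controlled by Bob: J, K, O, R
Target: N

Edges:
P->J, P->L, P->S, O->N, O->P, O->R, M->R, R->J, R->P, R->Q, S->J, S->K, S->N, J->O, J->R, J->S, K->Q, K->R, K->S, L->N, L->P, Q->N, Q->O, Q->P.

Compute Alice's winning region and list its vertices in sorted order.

A0 = {N}
A1: add {L, Q, S} — L (Alice) has L→N; Q (Alice) has Q→N; S (Alice) has S→N.
A2: add {P} — P (Alice) has P→L.
A3 = A2; e.g. J (Bob) can still go to O. Fixed point.
Alice's winning region = {L, N, P, Q, S}.

L, N, P, Q, S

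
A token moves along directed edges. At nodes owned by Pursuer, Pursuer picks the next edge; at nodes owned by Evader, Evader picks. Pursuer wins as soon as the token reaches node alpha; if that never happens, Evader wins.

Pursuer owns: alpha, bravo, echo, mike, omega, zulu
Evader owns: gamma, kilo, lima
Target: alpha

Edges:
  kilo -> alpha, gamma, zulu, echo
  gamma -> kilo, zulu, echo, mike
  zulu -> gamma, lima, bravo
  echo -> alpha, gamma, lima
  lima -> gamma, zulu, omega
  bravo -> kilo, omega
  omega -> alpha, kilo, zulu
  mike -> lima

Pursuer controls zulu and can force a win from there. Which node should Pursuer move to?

A0 = {alpha}
A1: add {echo, omega} — echo (Pursuer) has echo→alpha; omega (Pursuer) has omega→alpha.
A2: add {bravo} — bravo (Pursuer) has bravo→omega.
A3: add {zulu} — zulu (Pursuer) has zulu→bravo.
A4 = A3; e.g. kilo (Evader) can still go to gamma. Fixed point.
From zulu, successor bravo is in the attractor (rank 2); the other successors gamma, lima are not.

bravo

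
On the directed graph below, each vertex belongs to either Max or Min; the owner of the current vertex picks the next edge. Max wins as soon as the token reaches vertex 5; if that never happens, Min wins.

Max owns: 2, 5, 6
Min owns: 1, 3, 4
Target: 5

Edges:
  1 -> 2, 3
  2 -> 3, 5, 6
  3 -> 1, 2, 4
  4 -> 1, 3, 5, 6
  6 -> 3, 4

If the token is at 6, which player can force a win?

A0 = {5}
A1: add {2} — 2 (Max) has 2→5.
A2 = A1; e.g. 1 (Min) can still go to 3. Fixed point.
6 never enters the attractor, so Min can avoid the target forever.

Min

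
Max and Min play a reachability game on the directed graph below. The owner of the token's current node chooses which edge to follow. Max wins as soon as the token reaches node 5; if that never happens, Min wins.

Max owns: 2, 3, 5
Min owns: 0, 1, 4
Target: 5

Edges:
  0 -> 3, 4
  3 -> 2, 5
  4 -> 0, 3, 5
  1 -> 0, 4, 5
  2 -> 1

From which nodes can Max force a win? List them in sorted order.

3, 5

A0 = {5}
A1: add {3} — 3 (Max) has 3→5.
A2 = A1; e.g. 0 (Min) can still go to 4. Fixed point.
Max's winning region = {3, 5}.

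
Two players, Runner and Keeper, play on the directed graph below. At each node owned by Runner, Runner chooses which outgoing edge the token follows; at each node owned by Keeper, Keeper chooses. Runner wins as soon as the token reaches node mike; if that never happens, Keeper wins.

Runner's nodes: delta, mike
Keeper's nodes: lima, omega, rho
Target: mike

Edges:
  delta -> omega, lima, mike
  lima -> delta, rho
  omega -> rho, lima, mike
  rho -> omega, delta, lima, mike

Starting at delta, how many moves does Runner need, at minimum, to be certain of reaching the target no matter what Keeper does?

1

A0 = {mike}
A1: add {delta} — delta (Runner) has delta→mike.
A2 = A1; e.g. omega (Keeper) can still go to rho. Fixed point.
delta enters the attractor at level 1, so Runner can force the target in 1 move from there.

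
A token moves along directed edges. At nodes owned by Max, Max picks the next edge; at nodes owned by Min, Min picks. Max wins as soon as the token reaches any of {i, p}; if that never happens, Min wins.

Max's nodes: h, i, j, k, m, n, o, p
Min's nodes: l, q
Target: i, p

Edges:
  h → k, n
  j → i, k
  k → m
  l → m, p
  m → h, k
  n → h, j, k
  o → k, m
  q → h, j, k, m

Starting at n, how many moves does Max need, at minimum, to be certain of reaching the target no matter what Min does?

2

A0 = {i, p}
A1: add {j} — j (Max) has j→i.
A2: add {n} — n (Max) has n→j.
n enters the attractor at level 2, so Max can force the target in 2 moves from there.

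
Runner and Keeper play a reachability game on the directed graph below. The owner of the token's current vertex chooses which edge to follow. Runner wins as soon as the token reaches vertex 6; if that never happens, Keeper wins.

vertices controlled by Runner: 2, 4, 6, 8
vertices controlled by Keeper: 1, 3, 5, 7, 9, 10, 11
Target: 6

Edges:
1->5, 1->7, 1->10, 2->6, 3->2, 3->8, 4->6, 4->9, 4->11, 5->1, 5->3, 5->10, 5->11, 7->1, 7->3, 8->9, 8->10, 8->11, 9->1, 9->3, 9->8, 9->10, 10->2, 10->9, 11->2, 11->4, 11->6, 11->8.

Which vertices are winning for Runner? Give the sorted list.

A0 = {6}
A1: add {2, 4} — 2 (Runner) has 2→6; 4 (Runner) has 4→6.
A2 = A1; e.g. 1 (Keeper) can still go to 5. Fixed point.
Runner's winning region = {2, 4, 6}.

2, 4, 6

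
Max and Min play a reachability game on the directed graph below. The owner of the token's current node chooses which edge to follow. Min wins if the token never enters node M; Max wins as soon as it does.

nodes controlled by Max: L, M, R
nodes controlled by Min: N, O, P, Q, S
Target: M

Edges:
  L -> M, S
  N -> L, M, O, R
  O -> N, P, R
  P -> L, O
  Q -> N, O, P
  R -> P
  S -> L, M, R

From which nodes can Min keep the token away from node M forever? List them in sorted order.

A0 = {M}
A1: add {L} — L (Max) has L→M.
A2 = A1; e.g. N (Min) can still go to O. Fixed point.
Max's attractor = {L, M}; Min avoids the target exactly from the complement.

N, O, P, Q, R, S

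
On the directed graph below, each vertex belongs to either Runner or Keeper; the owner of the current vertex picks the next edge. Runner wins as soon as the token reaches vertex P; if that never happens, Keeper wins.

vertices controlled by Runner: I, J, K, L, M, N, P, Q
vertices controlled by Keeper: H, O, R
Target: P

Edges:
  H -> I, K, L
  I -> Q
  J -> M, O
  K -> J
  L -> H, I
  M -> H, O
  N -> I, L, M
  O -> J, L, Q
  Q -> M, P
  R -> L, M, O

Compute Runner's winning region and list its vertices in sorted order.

I, L, N, P, Q

A0 = {P}
A1: add {Q} — Q (Runner) has Q→P.
A2: add {I} — I (Runner) has I→Q.
A3: add {L, N} — L (Runner) has L→I; N (Runner) has N→I.
A4 = A3; e.g. H (Keeper) can still go to K. Fixed point.
Runner's winning region = {I, L, N, P, Q}.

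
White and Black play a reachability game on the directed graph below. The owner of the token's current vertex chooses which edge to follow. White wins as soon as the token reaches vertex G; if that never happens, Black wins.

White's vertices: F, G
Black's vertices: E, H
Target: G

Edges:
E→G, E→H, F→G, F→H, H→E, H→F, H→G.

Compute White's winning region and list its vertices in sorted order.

F, G

A0 = {G}
A1: add {F} — F (White) has F→G.
A2 = A1; e.g. E (Black) can still go to H. Fixed point.
White's winning region = {F, G}.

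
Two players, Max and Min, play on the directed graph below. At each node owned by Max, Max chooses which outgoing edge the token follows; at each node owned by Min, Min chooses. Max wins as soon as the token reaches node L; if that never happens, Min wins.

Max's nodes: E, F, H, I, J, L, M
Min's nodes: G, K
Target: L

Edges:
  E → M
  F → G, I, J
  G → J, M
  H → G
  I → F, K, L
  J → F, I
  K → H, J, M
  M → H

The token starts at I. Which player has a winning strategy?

A0 = {L}
A1: add {I} — I (Max) has I→L.
I ∈ A1, so Max can force the target.

Max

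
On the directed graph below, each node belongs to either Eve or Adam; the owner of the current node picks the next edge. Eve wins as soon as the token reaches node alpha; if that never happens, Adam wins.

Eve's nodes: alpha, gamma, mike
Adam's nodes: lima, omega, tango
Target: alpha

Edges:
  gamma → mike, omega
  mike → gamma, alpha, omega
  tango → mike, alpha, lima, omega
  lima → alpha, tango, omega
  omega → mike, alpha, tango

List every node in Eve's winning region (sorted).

A0 = {alpha}
A1: add {mike} — mike (Eve) has mike→alpha.
A2: add {gamma} — gamma (Eve) has gamma→mike.
A3 = A2; e.g. tango (Adam) can still go to lima. Fixed point.
Eve's winning region = {alpha, gamma, mike}.

alpha, gamma, mike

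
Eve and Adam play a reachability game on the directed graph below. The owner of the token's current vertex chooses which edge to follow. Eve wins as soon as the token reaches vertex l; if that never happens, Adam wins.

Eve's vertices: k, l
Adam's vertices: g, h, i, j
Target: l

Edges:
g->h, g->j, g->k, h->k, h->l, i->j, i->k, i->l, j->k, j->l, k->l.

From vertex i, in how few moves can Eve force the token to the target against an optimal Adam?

3

A0 = {l}
A1: add {k} — k (Eve) has k→l.
A2: add {h, j} — h (Adam): all of {k, l} already in; j (Adam): all of {k, l} already in.
A3: add {g, i} — g (Adam): all of {h, j, k} already in; i (Adam): all of {j, k, l} already in.
A3 = all vertices. Fixed point.
i enters the attractor at level 3, so Eve can force the target in 3 moves from there.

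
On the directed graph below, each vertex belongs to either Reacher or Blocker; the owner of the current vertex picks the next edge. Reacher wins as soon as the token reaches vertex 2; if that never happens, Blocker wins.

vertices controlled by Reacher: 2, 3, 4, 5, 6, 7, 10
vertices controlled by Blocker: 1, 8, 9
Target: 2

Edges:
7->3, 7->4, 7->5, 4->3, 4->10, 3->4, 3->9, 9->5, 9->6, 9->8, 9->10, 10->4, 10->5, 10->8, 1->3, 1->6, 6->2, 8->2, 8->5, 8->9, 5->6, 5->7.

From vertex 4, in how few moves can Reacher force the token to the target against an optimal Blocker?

4

A0 = {2}
A1: add {6} — 6 (Reacher) has 6→2.
A2: add {5} — 5 (Reacher) has 5→6.
A3: add {7, 10} — 7 (Reacher) has 7→5; 10 (Reacher) has 10→5.
A4: add {4} — 4 (Reacher) has 4→10.
4 enters the attractor at level 4, so Reacher can force the target in 4 moves from there.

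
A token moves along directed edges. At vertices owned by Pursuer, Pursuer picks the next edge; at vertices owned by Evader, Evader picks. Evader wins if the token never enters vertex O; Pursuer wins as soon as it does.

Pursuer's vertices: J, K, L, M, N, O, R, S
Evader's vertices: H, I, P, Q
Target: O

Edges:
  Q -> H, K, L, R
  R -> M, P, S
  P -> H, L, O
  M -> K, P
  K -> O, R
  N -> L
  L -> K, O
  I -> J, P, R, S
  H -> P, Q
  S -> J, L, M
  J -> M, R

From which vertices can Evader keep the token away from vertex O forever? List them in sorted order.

H, I, P, Q

A0 = {O}
A1: add {K, L} — K (Pursuer) has K→O; L (Pursuer) has L→O.
A2: add {M, N, S} — M (Pursuer) has M→K; N (Pursuer) has N→L; S (Pursuer) has S→L.
A3: add {J, R} — J (Pursuer) has J→M; R (Pursuer) has R→M.
A4 = A3; e.g. H (Evader) can still go to P. Fixed point.
Pursuer's attractor = {J, K, L, M, N, O, R, S}; Evader avoids the target exactly from the complement.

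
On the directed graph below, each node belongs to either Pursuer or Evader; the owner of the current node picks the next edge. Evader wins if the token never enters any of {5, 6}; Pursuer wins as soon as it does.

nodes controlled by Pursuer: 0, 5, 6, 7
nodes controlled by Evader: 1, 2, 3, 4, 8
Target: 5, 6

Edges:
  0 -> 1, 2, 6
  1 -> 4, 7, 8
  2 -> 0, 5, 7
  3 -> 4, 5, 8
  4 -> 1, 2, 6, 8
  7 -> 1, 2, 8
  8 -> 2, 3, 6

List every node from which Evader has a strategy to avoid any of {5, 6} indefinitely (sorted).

A0 = {5, 6}
A1: add {0} — 0 (Pursuer) has 0→6.
A2 = A1; e.g. 1 (Evader) can still go to 4. Fixed point.
Pursuer's attractor = {0, 5, 6}; Evader avoids the target exactly from the complement.

1, 2, 3, 4, 7, 8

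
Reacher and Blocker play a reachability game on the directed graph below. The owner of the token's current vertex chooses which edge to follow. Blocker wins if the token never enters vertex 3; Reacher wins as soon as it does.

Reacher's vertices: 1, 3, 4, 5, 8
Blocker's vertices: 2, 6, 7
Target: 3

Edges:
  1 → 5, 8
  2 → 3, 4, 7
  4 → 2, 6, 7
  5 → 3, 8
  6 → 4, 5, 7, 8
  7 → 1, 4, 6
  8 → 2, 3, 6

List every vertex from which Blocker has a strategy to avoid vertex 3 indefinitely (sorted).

A0 = {3}
A1: add {5, 8} — 5 (Reacher) has 5→3; 8 (Reacher) has 8→3.
A2: add {1} — 1 (Reacher) has 1→5.
A3 = A2; e.g. 2 (Blocker) can still go to 4. Fixed point.
Reacher's attractor = {1, 3, 5, 8}; Blocker avoids the target exactly from the complement.

2, 4, 6, 7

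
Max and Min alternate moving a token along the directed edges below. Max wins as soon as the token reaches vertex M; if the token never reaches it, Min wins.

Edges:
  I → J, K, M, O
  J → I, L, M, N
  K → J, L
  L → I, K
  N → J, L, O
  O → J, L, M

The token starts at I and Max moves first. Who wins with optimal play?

Max

Track states (vertex, player-to-move).
A0 = {(M,Max), (M,Min)}
A1: add {(I,Max), (J,Max), (O,Max)}.
(I,Max) ∈ A1 ⇒ Max forces the target.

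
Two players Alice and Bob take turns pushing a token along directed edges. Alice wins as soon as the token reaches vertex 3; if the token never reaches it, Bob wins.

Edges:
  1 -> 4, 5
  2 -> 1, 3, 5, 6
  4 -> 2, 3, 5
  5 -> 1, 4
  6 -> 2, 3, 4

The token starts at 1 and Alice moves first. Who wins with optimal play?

Track states (vertex, player-to-move).
A0 = {(3,Alice), (3,Bob)}
A1: add {(2,Alice), (4,Alice), (6,Alice)}.
A2: add {(6,Bob)}.
A3 = A2; e.g. (1,Alice) stays out. (1,Alice) never enters ⇒ Bob avoids the target.

Bob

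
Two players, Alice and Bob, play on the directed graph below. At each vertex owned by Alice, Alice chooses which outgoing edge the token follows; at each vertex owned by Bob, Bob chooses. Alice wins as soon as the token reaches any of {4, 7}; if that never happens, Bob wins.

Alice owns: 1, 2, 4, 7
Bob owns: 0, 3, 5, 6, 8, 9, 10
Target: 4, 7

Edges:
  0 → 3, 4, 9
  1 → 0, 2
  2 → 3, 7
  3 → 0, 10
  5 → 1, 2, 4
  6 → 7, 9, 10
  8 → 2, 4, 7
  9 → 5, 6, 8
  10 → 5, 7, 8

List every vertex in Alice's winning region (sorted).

1, 2, 4, 5, 7, 8, 10

A0 = {4, 7}
A1: add {2} — 2 (Alice) has 2→7.
A2: add {1, 8} — 1 (Alice) has 1→2; 8 (Bob): all of {2, 4, 7} already in.
A3: add {5} — 5 (Bob): all of {1, 2, 4} already in.
A4: add {10} — 10 (Bob): all of {5, 7, 8} already in.
A5 = A4; e.g. 0 (Bob) can still go to 3. Fixed point.
Alice's winning region = {1, 2, 4, 5, 7, 8, 10}.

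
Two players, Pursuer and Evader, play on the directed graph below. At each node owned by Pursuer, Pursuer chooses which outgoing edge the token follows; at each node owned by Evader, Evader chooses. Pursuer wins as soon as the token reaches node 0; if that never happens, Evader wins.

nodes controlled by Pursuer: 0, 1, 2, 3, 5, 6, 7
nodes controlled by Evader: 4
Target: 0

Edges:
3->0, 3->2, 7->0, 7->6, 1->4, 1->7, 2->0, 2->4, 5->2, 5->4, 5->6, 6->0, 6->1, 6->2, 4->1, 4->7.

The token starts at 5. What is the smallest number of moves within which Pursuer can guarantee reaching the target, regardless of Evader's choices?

A0 = {0}
A1: add {2, 3, 6, 7} — 2 (Pursuer) has 2→0; 3 (Pursuer) has 3→0; 6 (Pursuer) has 6→0; 7 (Pursuer) has 7→0.
A2: add {1, 5} — 1 (Pursuer) has 1→7; 5 (Pursuer) has 5→2.
5 enters the attractor at level 2, so Pursuer can force the target in 2 moves from there.

2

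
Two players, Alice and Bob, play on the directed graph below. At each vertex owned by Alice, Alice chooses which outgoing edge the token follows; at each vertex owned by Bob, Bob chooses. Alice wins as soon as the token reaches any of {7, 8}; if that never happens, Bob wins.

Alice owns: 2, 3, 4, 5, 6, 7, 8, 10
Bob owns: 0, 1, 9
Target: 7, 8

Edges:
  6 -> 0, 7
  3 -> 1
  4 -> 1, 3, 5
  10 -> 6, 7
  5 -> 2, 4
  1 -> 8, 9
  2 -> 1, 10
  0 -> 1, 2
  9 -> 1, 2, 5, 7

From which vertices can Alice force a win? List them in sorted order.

2, 4, 5, 6, 7, 8, 10

A0 = {7, 8}
A1: add {6, 10} — 6 (Alice) has 6→7; 10 (Alice) has 10→7.
A2: add {2} — 2 (Alice) has 2→10.
A3: add {5} — 5 (Alice) has 5→2.
A4: add {4} — 4 (Alice) has 4→5.
A5 = A4; e.g. 0 (Bob) can still go to 1. Fixed point.
Alice's winning region = {2, 4, 5, 6, 7, 8, 10}.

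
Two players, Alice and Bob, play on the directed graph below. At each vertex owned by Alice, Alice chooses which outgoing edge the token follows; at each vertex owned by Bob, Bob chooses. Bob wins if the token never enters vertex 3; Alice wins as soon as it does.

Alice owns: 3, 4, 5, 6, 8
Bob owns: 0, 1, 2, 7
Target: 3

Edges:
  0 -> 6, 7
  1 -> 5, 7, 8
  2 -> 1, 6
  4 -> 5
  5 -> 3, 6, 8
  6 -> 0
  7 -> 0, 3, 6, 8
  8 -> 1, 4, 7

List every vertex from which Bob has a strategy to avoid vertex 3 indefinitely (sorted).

A0 = {3}
A1: add {5} — 5 (Alice) has 5→3.
A2: add {4} — 4 (Alice) has 4→5.
A3: add {8} — 8 (Alice) has 8→4.
A4 = A3; e.g. 0 (Bob) can still go to 6. Fixed point.
Alice's attractor = {3, 4, 5, 8}; Bob avoids the target exactly from the complement.

0, 1, 2, 6, 7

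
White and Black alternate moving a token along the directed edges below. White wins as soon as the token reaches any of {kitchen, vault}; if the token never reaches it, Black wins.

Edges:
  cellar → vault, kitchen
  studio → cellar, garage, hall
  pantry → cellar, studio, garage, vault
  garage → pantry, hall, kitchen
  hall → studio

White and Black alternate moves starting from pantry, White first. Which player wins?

White

Track states (vertex, player-to-move).
A0 = {(vault,White), (vault,Black), (kitchen,White), (kitchen,Black)}
A1: add {(cellar,White), (cellar,Black), (pantry,White), (garage,White)}.
(pantry,White) ∈ A1 ⇒ White forces the target.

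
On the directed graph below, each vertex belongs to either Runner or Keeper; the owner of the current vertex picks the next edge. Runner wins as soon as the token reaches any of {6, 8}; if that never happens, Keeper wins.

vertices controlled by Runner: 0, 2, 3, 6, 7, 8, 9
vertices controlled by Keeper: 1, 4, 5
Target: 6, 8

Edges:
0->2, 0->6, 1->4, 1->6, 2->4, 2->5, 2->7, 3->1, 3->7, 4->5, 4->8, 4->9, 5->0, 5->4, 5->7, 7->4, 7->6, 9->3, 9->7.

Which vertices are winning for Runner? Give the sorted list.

0, 2, 3, 6, 7, 8, 9

A0 = {6, 8}
A1: add {0, 7} — 0 (Runner) has 0→6; 7 (Runner) has 7→6.
A2: add {2, 3, 9} — 2 (Runner) has 2→7; 3 (Runner) has 3→7; 9 (Runner) has 9→7.
A3 = A2; e.g. 1 (Keeper) can still go to 4. Fixed point.
Runner's winning region = {0, 2, 3, 6, 7, 8, 9}.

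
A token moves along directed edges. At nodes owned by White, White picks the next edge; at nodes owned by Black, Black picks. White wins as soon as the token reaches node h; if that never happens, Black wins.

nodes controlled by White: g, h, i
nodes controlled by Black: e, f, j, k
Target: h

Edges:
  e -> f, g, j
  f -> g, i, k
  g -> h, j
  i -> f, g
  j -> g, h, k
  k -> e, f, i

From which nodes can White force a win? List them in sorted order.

g, h, i

A0 = {h}
A1: add {g} — g (White) has g→h.
A2: add {i} — i (White) has i→g.
A3 = A2; e.g. e (Black) can still go to f. Fixed point.
White's winning region = {g, h, i}.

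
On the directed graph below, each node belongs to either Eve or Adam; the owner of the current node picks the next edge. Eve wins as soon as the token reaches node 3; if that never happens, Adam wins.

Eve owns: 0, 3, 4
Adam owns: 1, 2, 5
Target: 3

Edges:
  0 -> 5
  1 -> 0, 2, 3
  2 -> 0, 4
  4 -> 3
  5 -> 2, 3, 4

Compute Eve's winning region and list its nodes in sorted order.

A0 = {3}
A1: add {4} — 4 (Eve) has 4→3.
A2 = A1; e.g. 0 (Eve) has no edge into A1. Fixed point.
Eve's winning region = {3, 4}.

3, 4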